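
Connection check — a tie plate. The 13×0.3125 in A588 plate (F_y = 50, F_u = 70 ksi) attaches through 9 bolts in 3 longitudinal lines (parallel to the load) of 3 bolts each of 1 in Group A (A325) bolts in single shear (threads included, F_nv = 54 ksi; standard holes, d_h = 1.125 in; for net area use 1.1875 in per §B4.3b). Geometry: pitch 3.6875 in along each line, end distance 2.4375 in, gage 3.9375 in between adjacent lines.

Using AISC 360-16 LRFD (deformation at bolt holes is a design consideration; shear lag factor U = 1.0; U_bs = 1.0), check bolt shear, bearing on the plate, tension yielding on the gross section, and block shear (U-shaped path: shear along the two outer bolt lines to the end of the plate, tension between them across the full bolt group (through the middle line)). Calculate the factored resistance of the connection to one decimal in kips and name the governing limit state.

182.8 kips (gross-section yield governs)

Bolt shear: A_b = π(1)²/4 = 0.7854 in². φR_n = 0.75 × 54 × 0.7854 × 9 × 1 = 286.3 kips.
Bearing (0.3125 in plate, F_u = 70 ksi): end bolts L_c = 2.4375 − 1.125/2 = 1.875, R_n = min(1.2×1.875×0.3125×70, 2.4×1×0.3125×70) = 49.219 kips/bolt; interior L_c = 3.6875 − 1.125 = 2.5625, R_n = 52.5 kips/bolt. φR_n = 0.75 × (3×49.219 + 6×52.5) = 347.0 kips.
Tension yield (gross): A_g = 13×0.3125 = 4.0625 in². φR_n = 0.90 × 50 × 4.0625 = 182.8 kips.
Block shear: shear path 2×[2.4375+2×3.6875] = 2×9.8125 in, A_gv = 6.1328, A_nv = 2×(9.8125 − 2.5×1.1875)×0.3125 = 4.2773 in²; tension across gage: (7.875 − 2×1.1875)×0.3125 = 1.7188 in². R_n = min(0.6×70×4.2773, 0.6×50×6.1328) + 1.0×70×1.7188 = min(179.65, 183.98) + 120.32 = 299.97 kips. φR_n = 0.75 × 299.97 = 225.0 kips.
Governing: min(286.3, 347.0, 182.8, 225.0) = 182.8 kips → gross-section yield.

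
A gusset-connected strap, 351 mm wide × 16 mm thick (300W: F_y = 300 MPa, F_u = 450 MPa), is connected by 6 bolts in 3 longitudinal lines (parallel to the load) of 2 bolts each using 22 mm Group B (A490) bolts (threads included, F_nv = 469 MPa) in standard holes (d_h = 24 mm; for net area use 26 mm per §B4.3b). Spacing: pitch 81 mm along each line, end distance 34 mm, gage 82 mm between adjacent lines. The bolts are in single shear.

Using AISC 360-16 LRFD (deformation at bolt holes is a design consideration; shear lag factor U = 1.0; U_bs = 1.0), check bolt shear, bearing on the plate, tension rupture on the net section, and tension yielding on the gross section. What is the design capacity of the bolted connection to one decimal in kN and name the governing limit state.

Bolt shear: A_b = π(22)²/4 = 380.13 mm². φR_n = 0.75 × 469 × 380.13 × 6 × 1 = 802.3 kN.
Bearing (16 mm plate, F_u = 450 MPa): end bolts L_c = 34 − 24/2 = 22, R_n = min(1.2×22×16×450, 2.4×22×16×450) = 190.08 kN/bolt; interior L_c = 81 − 24 = 57, R_n = 380.16 kN/bolt. φR_n = 0.75 × (3×190.08 + 3×380.16) = 1283.0 kN.
Tension rupture (net): A_n = (351 − 3×26)×16 = 4368 mm² (U = 1.0, A_e = A_n). φR_n = 0.75 × 450 × 4368 = 1474.2 kN.
Tension yield (gross): A_g = 351×16 = 5616 mm². φR_n = 0.90 × 300 × 5616 = 1516.3 kN.
Governing: min(802.3, 1283.0, 1474.2, 1516.3) = 802.3 kN → bolt shear.

802.3 kN (bolt shear governs)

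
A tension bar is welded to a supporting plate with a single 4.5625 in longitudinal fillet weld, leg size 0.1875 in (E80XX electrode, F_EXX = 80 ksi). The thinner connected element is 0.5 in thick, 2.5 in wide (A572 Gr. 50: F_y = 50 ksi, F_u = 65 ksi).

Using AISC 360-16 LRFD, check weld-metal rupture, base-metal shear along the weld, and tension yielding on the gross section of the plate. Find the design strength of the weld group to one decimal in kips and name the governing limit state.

Weld metal: throat = 0.707×0.1875 = 0.13256 in, L = 4.5625 in. φR_n = 0.75 × 0.6 × 80 × 0.13256 × 4.5625 = 21.8 kips.
Base metal shear (0.5 in plate): yield φR_n = 1.0×0.6×50×0.5×4.5625 = 68.4 kips; rupture φR_n = 0.75×0.6×65×0.5×4.5625 = 66.7 kips; take 66.7 kips (rupture).
Tension yield (gross): A_g = 2.5×0.5 = 1.25 in². φR_n = 0.90 × 50 × 1.25 = 56.3 kips.
Governing: min(21.8, 66.7, 56.3) = 21.8 kips → weld metal.

21.8 kips (weld metal governs)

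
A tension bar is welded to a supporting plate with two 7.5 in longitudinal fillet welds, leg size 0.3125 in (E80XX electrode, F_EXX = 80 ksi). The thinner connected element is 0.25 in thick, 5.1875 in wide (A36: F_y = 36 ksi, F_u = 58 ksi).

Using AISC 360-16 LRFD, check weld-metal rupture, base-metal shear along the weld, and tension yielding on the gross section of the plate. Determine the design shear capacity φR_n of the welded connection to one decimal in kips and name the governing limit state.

Weld metal: throat = 0.707×0.3125 = 0.22094 in, L = 2×7.5 = 15 in. φR_n = 0.75 × 0.6 × 80 × 0.22094 × 15 = 119.3 kips.
Base metal shear (0.25 in plate): yield φR_n = 1.0×0.6×36×0.25×15 = 81.0 kips; rupture φR_n = 0.75×0.6×58×0.25×15 = 97.9 kips; take 81.0 kips (yield).
Tension yield (gross): A_g = 5.1875×0.25 = 1.2969 in². φR_n = 0.90 × 36 × 1.2969 = 42.0 kips.
Governing: min(119.3, 81.0, 42.0) = 42.0 kips → gross-section yield.

42.0 kips (gross-section yield governs)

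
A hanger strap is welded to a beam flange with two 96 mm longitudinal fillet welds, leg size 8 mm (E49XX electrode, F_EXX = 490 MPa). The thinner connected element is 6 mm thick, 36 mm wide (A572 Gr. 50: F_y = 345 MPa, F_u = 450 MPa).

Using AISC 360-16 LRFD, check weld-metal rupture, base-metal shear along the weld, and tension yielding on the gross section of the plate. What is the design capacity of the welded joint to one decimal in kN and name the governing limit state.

Weld metal: throat = 0.707×8 = 5.656 mm, L = 2×96 = 192 mm. φR_n = 0.75 × 0.6 × 490 × 5.656 × 192 = 239.5 kN.
Base metal shear (6 mm plate): yield φR_n = 1.0×0.6×345×6×192 = 238.5 kN; rupture φR_n = 0.75×0.6×450×6×192 = 233.3 kN; take 233.3 kN (rupture).
Tension yield (gross): A_g = 36×6 = 216 mm². φR_n = 0.90 × 345 × 216 = 67.1 kN.
Governing: min(239.5, 233.3, 67.1) = 67.1 kN → gross-section yield.

67.1 kN (gross-section yield governs)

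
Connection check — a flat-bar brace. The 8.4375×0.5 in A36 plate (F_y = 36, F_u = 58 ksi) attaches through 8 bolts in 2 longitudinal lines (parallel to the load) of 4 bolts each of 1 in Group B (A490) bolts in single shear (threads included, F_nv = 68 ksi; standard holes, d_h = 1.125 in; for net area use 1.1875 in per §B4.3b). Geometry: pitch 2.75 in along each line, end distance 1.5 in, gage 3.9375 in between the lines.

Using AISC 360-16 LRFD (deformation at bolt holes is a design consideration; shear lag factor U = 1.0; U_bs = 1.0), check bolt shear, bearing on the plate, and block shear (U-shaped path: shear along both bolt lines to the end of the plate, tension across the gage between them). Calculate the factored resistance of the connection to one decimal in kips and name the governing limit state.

Bolt shear: A_b = π(1)²/4 = 0.7854 in². φR_n = 0.75 × 68 × 0.7854 × 8 × 1 = 320.4 kips.
Bearing (0.5 in plate, F_u = 58 ksi): end bolts L_c = 1.5 − 1.125/2 = 0.9375, R_n = min(1.2×0.9375×0.5×58, 2.4×1×0.5×58) = 32.625 kips/bolt; interior L_c = 2.75 − 1.125 = 1.625, R_n = 56.55 kips/bolt. φR_n = 0.75 × (2×32.625 + 6×56.55) = 303.4 kips.
Block shear: shear path 2×[1.5+3×2.75] = 2×9.75 in, A_gv = 9.75, A_nv = 2×(9.75 − 3.5×1.1875)×0.5 = 5.5938 in²; tension across gage: (3.9375 − 1×1.1875)×0.5 = 1.375 in². R_n = min(0.6×58×5.5938, 0.6×36×9.75) + 1.0×58×1.375 = min(194.66, 210.6) + 79.75 = 274.41 kips. φR_n = 0.75 × 274.41 = 205.8 kips.
Governing: min(320.4, 303.4, 205.8) = 205.8 kips → block shear.

205.8 kips (block shear governs)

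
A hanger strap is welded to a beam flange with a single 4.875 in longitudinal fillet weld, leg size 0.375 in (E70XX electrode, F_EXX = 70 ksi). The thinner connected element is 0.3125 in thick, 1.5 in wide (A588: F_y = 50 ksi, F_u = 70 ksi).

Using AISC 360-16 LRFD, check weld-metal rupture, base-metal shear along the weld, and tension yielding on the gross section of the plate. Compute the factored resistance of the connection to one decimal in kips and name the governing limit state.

21.1 kips (gross-section yield governs)

Weld metal: throat = 0.707×0.375 = 0.26513 in, L = 4.875 in. φR_n = 0.75 × 0.6 × 70 × 0.26513 × 4.875 = 40.7 kips.
Base metal shear (0.3125 in plate): yield φR_n = 1.0×0.6×50×0.3125×4.875 = 45.7 kips; rupture φR_n = 0.75×0.6×70×0.3125×4.875 = 48.0 kips; take 45.7 kips (yield).
Tension yield (gross): A_g = 1.5×0.3125 = 0.46875 in². φR_n = 0.90 × 50 × 0.46875 = 21.1 kips.
Governing: min(40.7, 45.7, 21.1) = 21.1 kips → gross-section yield.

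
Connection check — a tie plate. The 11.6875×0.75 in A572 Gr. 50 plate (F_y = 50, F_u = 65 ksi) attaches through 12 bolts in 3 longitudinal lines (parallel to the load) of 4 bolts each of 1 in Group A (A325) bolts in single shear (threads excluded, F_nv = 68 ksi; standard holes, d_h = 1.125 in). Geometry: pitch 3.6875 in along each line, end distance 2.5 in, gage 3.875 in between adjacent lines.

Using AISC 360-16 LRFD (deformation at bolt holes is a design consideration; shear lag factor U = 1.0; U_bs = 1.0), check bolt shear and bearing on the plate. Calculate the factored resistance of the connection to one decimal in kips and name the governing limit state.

Bolt shear: A_b = π(1)²/4 = 0.7854 in². φR_n = 0.75 × 68 × 0.7854 × 12 × 1 = 480.7 kips.
Bearing (0.75 in plate, F_u = 65 ksi): end bolts L_c = 2.5 − 1.125/2 = 1.9375, R_n = min(1.2×1.9375×0.75×65, 2.4×1×0.75×65) = 113.34 kips/bolt; interior L_c = 3.6875 − 1.125 = 2.5625, R_n = 117 kips/bolt. φR_n = 0.75 × (3×113.34 + 9×117) = 1044.8 kips.
Governing: min(480.7, 1044.8) = 480.7 kips → bolt shear.

480.7 kips (bolt shear governs)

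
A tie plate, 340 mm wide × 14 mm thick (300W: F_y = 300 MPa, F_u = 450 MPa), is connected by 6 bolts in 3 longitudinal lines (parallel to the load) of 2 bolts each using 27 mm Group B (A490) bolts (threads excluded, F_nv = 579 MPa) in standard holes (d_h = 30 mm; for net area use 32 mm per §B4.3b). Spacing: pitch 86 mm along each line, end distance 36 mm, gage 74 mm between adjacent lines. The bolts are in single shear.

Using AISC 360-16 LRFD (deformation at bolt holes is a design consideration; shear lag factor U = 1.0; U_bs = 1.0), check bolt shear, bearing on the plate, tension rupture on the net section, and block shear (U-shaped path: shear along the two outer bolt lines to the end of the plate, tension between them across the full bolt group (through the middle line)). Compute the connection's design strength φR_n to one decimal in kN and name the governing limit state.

816.5 kN (block shear governs)

Bolt shear: A_b = π(27)²/4 = 572.56 mm². φR_n = 0.75 × 579 × 572.56 × 6 × 1 = 1491.8 kN.
Bearing (14 mm plate, F_u = 450 MPa): end bolts L_c = 36 − 30/2 = 21, R_n = min(1.2×21×14×450, 2.4×27×14×450) = 158.76 kN/bolt; interior L_c = 86 − 30 = 56, R_n = 408.24 kN/bolt. φR_n = 0.75 × (3×158.76 + 3×408.24) = 1275.8 kN.
Tension rupture (net): A_n = (340 − 3×32)×14 = 3416 mm² (U = 1.0, A_e = A_n). φR_n = 0.75 × 450 × 3416 = 1152.9 kN.
Block shear: shear path 2×[36+1×86] = 2×122 mm, A_gv = 3416, A_nv = 2×(122 − 1.5×32)×14 = 2072 mm²; tension across gage: (148 − 2×32)×14 = 1176 mm². R_n = min(0.6×450×2072, 0.6×300×3416) + 1.0×450×1176 = min(559.44, 614.88) + 529.2 = 1088.6 kN. φR_n = 0.75 × 1088.6 = 816.5 kN.
Governing: min(1491.8, 1275.8, 1152.9, 816.5) = 816.5 kN → block shear.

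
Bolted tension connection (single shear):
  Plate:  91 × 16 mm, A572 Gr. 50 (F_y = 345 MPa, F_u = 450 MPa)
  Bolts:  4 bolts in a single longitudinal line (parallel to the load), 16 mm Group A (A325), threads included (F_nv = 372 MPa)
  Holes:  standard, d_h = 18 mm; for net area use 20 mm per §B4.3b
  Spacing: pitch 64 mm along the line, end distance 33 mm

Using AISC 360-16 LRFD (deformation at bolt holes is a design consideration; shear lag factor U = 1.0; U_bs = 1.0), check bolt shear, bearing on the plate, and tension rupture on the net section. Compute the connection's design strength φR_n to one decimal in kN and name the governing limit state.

224.4 kN (bolt shear governs)

Bolt shear: A_b = π(16)²/4 = 201.06 mm². φR_n = 0.75 × 372 × 201.06 × 4 × 1 = 224.4 kN.
Bearing (16 mm plate, F_u = 450 MPa): end bolts L_c = 33 − 18/2 = 24, R_n = min(1.2×24×16×450, 2.4×16×16×450) = 207.36 kN/bolt; interior L_c = 64 − 18 = 46, R_n = 276.48 kN/bolt. φR_n = 0.75 × (1×207.36 + 3×276.48) = 777.6 kN.
Tension rupture (net): A_n = (91 − 1×20)×16 = 1136 mm² (U = 1.0, A_e = A_n). φR_n = 0.75 × 450 × 1136 = 383.4 kN.
Governing: min(224.4, 777.6, 383.4) = 224.4 kN → bolt shear.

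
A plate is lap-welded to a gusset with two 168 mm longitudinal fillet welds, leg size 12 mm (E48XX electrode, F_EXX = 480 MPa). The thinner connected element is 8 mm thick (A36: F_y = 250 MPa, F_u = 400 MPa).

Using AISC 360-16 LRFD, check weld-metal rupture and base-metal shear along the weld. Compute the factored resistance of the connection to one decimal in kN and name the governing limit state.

Weld metal: throat = 0.707×12 = 8.484 mm, L = 2×168 = 336 mm. φR_n = 0.75 × 0.6 × 480 × 8.484 × 336 = 615.7 kN.
Base metal shear (8 mm plate): yield φR_n = 1.0×0.6×250×8×336 = 403.2 kN; rupture φR_n = 0.75×0.6×400×8×336 = 483.8 kN; take 403.2 kN (yield).
Governing: min(615.7, 403.2) = 403.2 kN → base-metal shear.

403.2 kN (base-metal shear governs)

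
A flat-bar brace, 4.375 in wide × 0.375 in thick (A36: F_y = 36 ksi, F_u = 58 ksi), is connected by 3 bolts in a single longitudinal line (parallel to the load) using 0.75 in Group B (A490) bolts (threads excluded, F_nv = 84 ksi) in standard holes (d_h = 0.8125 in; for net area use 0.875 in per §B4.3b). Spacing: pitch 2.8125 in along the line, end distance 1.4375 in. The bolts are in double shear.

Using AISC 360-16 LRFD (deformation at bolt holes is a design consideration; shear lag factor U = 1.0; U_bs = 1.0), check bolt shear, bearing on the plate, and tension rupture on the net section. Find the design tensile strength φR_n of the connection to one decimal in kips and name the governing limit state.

57.1 kips (net-section rupture governs)

Bolt shear: A_b = π(0.75)²/4 = 0.44179 in². φR_n = 0.75 × 84 × 0.44179 × 3 × 2 = 167.0 kips.
Bearing (0.375 in plate, F_u = 58 ksi): end bolts L_c = 1.4375 − 0.8125/2 = 1.03125, R_n = min(1.2×1.03125×0.375×58, 2.4×0.75×0.375×58) = 26.916 kips/bolt; interior L_c = 2.8125 − 0.8125 = 2, R_n = 39.15 kips/bolt. φR_n = 0.75 × (1×26.916 + 2×39.15) = 78.9 kips.
Tension rupture (net): A_n = (4.375 − 1×0.875)×0.375 = 1.3125 in² (U = 1.0, A_e = A_n). φR_n = 0.75 × 58 × 1.3125 = 57.1 kips.
Governing: min(167.0, 78.9, 57.1) = 57.1 kips → net-section rupture.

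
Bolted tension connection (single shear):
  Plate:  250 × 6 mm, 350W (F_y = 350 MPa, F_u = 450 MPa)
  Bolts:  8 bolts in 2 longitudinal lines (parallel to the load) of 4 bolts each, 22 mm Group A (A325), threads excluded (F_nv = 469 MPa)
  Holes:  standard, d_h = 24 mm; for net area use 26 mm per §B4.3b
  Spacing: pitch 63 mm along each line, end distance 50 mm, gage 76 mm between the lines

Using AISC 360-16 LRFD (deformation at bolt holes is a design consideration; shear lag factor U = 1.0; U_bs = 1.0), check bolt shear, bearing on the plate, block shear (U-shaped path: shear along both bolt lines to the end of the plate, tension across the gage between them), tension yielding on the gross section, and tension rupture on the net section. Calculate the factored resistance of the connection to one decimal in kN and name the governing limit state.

401.0 kN (net-section rupture governs)

Bolt shear: A_b = π(22)²/4 = 380.13 mm². φR_n = 0.75 × 469 × 380.13 × 8 × 1 = 1069.7 kN.
Bearing (6 mm plate, F_u = 450 MPa): end bolts L_c = 50 − 24/2 = 38, R_n = min(1.2×38×6×450, 2.4×22×6×450) = 123.12 kN/bolt; interior L_c = 63 − 24 = 39, R_n = 126.36 kN/bolt. φR_n = 0.75 × (2×123.12 + 6×126.36) = 753.3 kN.
Block shear: shear path 2×[50+3×63] = 2×239 mm, A_gv = 2868, A_nv = 2×(239 − 3.5×26)×6 = 1776 mm²; tension across gage: (76 − 1×26)×6 = 300 mm². R_n = min(0.6×450×1776, 0.6×350×2868) + 1.0×450×300 = min(479.52, 602.28) + 135 = 614.52 kN. φR_n = 0.75 × 614.52 = 460.9 kN.
Tension yield (gross): A_g = 250×6 = 1500 mm². φR_n = 0.90 × 350 × 1500 = 472.5 kN.
Tension rupture (net): A_n = (250 − 2×26)×6 = 1188 mm² (U = 1.0, A_e = A_n). φR_n = 0.75 × 450 × 1188 = 401.0 kN.
Governing: min(1069.7, 753.3, 460.9, 472.5, 401.0) = 401.0 kN → net-section rupture.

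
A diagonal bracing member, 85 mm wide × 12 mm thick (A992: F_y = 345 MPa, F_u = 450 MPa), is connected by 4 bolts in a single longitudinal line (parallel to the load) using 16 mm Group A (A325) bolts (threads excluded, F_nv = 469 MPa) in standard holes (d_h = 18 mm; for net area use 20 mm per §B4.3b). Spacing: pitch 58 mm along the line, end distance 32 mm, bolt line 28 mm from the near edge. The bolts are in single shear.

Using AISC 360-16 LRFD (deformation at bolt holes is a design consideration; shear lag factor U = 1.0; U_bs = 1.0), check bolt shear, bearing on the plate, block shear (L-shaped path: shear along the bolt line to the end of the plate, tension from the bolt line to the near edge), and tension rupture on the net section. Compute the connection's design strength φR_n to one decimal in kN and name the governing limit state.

Bolt shear: A_b = π(16)²/4 = 201.06 mm². φR_n = 0.75 × 469 × 201.06 × 4 × 1 = 282.9 kN.
Bearing (12 mm plate, F_u = 450 MPa): end bolts L_c = 32 − 18/2 = 23, R_n = min(1.2×23×12×450, 2.4×16×12×450) = 149.04 kN/bolt; interior L_c = 58 − 18 = 40, R_n = 207.36 kN/bolt. φR_n = 0.75 × (1×149.04 + 3×207.36) = 578.3 kN.
Block shear: shear path 1×[32+3×58] = 1×206 mm, A_gv = 2472, A_nv = 1×(206 − 3.5×20)×12 = 1632 mm²; tension to near edge: (28 − 0.5×20)×12 = 216 mm². R_n = min(0.6×450×1632, 0.6×345×2472) + 1.0×450×216 = min(440.64, 511.7) + 97.2 = 537.84 kN. φR_n = 0.75 × 537.84 = 403.4 kN.
Tension rupture (net): A_n = (85 − 1×20)×12 = 780 mm² (U = 1.0, A_e = A_n). φR_n = 0.75 × 450 × 780 = 263.3 kN.
Governing: min(282.9, 578.3, 403.4, 263.3) = 263.3 kN → net-section rupture.

263.3 kN (net-section rupture governs)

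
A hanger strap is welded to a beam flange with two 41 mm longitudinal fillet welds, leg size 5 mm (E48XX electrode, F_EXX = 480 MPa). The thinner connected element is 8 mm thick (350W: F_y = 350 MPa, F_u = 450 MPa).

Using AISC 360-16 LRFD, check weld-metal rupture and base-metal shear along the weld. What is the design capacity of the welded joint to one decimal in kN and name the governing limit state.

Weld metal: throat = 0.707×5 = 3.535 mm, L = 2×41 = 82 mm. φR_n = 0.75 × 0.6 × 480 × 3.535 × 82 = 62.6 kN.
Base metal shear (8 mm plate): yield φR_n = 1.0×0.6×350×8×82 = 137.8 kN; rupture φR_n = 0.75×0.6×450×8×82 = 132.8 kN; take 132.8 kN (rupture).
Governing: min(62.6, 132.8) = 62.6 kN → weld metal.

62.6 kN (weld metal governs)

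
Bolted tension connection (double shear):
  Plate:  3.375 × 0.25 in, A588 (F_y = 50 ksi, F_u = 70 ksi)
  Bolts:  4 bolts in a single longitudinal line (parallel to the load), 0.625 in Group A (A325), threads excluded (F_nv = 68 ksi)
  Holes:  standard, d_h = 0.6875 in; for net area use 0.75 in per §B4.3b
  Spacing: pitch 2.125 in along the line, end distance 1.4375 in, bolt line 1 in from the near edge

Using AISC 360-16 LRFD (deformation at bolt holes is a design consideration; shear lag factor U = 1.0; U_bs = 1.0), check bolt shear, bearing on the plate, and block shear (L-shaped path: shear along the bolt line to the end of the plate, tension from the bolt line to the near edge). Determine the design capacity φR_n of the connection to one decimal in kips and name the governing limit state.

49.1 kips (block shear governs)

Bolt shear: A_b = π(0.625)²/4 = 0.3068 in². φR_n = 0.75 × 68 × 0.3068 × 4 × 2 = 125.2 kips.
Bearing (0.25 in plate, F_u = 70 ksi): end bolts L_c = 1.4375 − 0.6875/2 = 1.09375, R_n = min(1.2×1.09375×0.25×70, 2.4×0.625×0.25×70) = 22.969 kips/bolt; interior L_c = 2.125 − 0.6875 = 1.4375, R_n = 26.25 kips/bolt. φR_n = 0.75 × (1×22.969 + 3×26.25) = 76.3 kips.
Block shear: shear path 1×[1.4375+3×2.125] = 1×7.8125 in, A_gv = 1.9531, A_nv = 1×(7.8125 − 3.5×0.75)×0.25 = 1.2969 in²; tension to near edge: (1 − 0.5×0.75)×0.25 = 0.15625 in². R_n = min(0.6×70×1.2969, 0.6×50×1.9531) + 1.0×70×0.15625 = min(54.47, 58.593) + 10.938 = 65.408 kips. φR_n = 0.75 × 65.408 = 49.1 kips.
Governing: min(125.2, 76.3, 49.1) = 49.1 kips → block shear.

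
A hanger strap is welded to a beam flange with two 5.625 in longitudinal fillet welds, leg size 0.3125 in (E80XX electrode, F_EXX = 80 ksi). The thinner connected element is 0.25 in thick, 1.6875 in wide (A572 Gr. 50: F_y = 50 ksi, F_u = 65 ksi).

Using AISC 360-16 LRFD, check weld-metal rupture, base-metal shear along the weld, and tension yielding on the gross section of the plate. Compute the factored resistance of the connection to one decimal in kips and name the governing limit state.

19.0 kips (gross-section yield governs)

Weld metal: throat = 0.707×0.3125 = 0.22094 in, L = 2×5.625 = 11.25 in. φR_n = 0.75 × 0.6 × 80 × 0.22094 × 11.25 = 89.5 kips.
Base metal shear (0.25 in plate): yield φR_n = 1.0×0.6×50×0.25×11.25 = 84.4 kips; rupture φR_n = 0.75×0.6×65×0.25×11.25 = 82.3 kips; take 82.3 kips (rupture).
Tension yield (gross): A_g = 1.6875×0.25 = 0.42188 in². φR_n = 0.90 × 50 × 0.42188 = 19.0 kips.
Governing: min(89.5, 82.3, 19.0) = 19.0 kips → gross-section yield.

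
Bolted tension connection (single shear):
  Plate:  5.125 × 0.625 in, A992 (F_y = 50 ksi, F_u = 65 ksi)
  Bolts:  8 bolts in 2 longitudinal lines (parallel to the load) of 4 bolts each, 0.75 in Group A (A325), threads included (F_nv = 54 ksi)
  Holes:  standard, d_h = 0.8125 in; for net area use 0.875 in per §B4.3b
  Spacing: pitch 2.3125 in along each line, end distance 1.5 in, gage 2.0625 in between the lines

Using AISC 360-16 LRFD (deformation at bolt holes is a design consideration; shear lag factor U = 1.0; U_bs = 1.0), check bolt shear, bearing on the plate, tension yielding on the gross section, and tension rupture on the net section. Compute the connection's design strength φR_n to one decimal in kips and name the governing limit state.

Bolt shear: A_b = π(0.75)²/4 = 0.44179 in². φR_n = 0.75 × 54 × 0.44179 × 8 × 1 = 143.1 kips.
Bearing (0.625 in plate, F_u = 65 ksi): end bolts L_c = 1.5 − 0.8125/2 = 1.09375, R_n = min(1.2×1.09375×0.625×65, 2.4×0.75×0.625×65) = 53.32 kips/bolt; interior L_c = 2.3125 − 0.8125 = 1.5, R_n = 73.125 kips/bolt. φR_n = 0.75 × (2×53.32 + 6×73.125) = 409.0 kips.
Tension yield (gross): A_g = 5.125×0.625 = 3.2031 in². φR_n = 0.90 × 50 × 3.2031 = 144.1 kips.
Tension rupture (net): A_n = (5.125 − 2×0.875)×0.625 = 2.1094 in² (U = 1.0, A_e = A_n). φR_n = 0.75 × 65 × 2.1094 = 102.8 kips.
Governing: min(143.1, 409.0, 144.1, 102.8) = 102.8 kips → net-section rupture.

102.8 kips (net-section rupture governs)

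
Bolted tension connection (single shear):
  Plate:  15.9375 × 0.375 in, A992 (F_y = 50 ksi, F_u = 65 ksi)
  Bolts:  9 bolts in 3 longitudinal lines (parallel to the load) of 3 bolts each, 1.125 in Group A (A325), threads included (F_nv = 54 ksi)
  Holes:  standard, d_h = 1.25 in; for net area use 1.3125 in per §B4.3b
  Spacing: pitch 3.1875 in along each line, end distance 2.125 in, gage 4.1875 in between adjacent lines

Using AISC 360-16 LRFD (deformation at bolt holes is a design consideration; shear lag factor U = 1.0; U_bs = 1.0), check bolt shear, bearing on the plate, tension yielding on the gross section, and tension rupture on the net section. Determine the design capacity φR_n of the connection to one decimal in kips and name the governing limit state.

219.4 kips (net-section rupture governs)

Bolt shear: A_b = π(1.125)²/4 = 0.99402 in². φR_n = 0.75 × 54 × 0.99402 × 9 × 1 = 362.3 kips.
Bearing (0.375 in plate, F_u = 65 ksi): end bolts L_c = 2.125 − 1.25/2 = 1.5, R_n = min(1.2×1.5×0.375×65, 2.4×1.125×0.375×65) = 43.875 kips/bolt; interior L_c = 3.1875 − 1.25 = 1.9375, R_n = 56.672 kips/bolt. φR_n = 0.75 × (3×43.875 + 6×56.672) = 353.7 kips.
Tension yield (gross): A_g = 15.9375×0.375 = 5.9766 in². φR_n = 0.90 × 50 × 5.9766 = 268.9 kips.
Tension rupture (net): A_n = (15.9375 − 3×1.3125)×0.375 = 4.5 in² (U = 1.0, A_e = A_n). φR_n = 0.75 × 65 × 4.5 = 219.4 kips.
Governing: min(362.3, 353.7, 268.9, 219.4) = 219.4 kips → net-section rupture.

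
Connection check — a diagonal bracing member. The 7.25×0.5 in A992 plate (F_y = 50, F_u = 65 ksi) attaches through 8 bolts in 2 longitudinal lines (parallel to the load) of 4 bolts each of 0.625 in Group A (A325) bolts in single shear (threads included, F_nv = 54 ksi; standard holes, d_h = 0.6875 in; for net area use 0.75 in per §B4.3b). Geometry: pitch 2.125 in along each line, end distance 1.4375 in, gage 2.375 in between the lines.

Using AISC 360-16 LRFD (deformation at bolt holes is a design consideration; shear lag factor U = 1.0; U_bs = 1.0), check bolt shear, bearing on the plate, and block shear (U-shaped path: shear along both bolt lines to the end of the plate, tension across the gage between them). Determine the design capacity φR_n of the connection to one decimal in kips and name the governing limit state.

99.4 kips (bolt shear governs)

Bolt shear: A_b = π(0.625)²/4 = 0.3068 in². φR_n = 0.75 × 54 × 0.3068 × 8 × 1 = 99.4 kips.
Bearing (0.5 in plate, F_u = 65 ksi): end bolts L_c = 1.4375 − 0.6875/2 = 1.09375, R_n = min(1.2×1.09375×0.5×65, 2.4×0.625×0.5×65) = 42.656 kips/bolt; interior L_c = 2.125 − 0.6875 = 1.4375, R_n = 48.75 kips/bolt. φR_n = 0.75 × (2×42.656 + 6×48.75) = 283.4 kips.
Block shear: shear path 2×[1.4375+3×2.125] = 2×7.8125 in, A_gv = 7.8125, A_nv = 2×(7.8125 − 3.5×0.75)×0.5 = 5.1875 in²; tension across gage: (2.375 − 1×0.75)×0.5 = 0.8125 in². R_n = min(0.6×65×5.1875, 0.6×50×7.8125) + 1.0×65×0.8125 = min(202.31, 234.38) + 52.813 = 255.12 kips. φR_n = 0.75 × 255.12 = 191.3 kips.
Governing: min(99.4, 283.4, 191.3) = 99.4 kips → bolt shear.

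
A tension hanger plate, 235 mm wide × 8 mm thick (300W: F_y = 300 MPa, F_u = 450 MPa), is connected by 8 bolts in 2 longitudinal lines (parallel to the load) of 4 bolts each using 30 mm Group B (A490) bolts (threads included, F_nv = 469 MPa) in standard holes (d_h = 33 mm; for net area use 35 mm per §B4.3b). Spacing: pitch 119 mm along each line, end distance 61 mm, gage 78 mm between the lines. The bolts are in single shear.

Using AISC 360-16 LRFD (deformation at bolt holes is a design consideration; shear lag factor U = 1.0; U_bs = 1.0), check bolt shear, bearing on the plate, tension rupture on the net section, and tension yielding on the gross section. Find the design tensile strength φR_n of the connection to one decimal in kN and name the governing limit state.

Bolt shear: A_b = π(30)²/4 = 706.86 mm². φR_n = 0.75 × 469 × 706.86 × 8 × 1 = 1989.1 kN.
Bearing (8 mm plate, F_u = 450 MPa): end bolts L_c = 61 − 33/2 = 44.5, R_n = min(1.2×44.5×8×450, 2.4×30×8×450) = 192.24 kN/bolt; interior L_c = 119 − 33 = 86, R_n = 259.2 kN/bolt. φR_n = 0.75 × (2×192.24 + 6×259.2) = 1454.8 kN.
Tension rupture (net): A_n = (235 − 2×35)×8 = 1320 mm² (U = 1.0, A_e = A_n). φR_n = 0.75 × 450 × 1320 = 445.5 kN.
Tension yield (gross): A_g = 235×8 = 1880 mm². φR_n = 0.90 × 300 × 1880 = 507.6 kN.
Governing: min(1989.1, 1454.8, 445.5, 507.6) = 445.5 kN → net-section rupture.

445.5 kN (net-section rupture governs)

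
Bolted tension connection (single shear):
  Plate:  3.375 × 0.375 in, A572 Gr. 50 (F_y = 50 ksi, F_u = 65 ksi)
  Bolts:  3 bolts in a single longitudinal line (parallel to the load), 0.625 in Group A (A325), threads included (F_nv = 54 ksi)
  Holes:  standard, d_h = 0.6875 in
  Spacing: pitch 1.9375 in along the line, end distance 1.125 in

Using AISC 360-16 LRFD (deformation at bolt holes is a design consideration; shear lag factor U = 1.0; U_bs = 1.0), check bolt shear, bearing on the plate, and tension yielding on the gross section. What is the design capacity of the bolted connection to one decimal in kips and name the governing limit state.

37.3 kips (bolt shear governs)

Bolt shear: A_b = π(0.625)²/4 = 0.3068 in². φR_n = 0.75 × 54 × 0.3068 × 3 × 1 = 37.3 kips.
Bearing (0.375 in plate, F_u = 65 ksi): end bolts L_c = 1.125 − 0.6875/2 = 0.78125, R_n = min(1.2×0.78125×0.375×65, 2.4×0.625×0.375×65) = 22.852 kips/bolt; interior L_c = 1.9375 − 0.6875 = 1.25, R_n = 36.563 kips/bolt. φR_n = 0.75 × (1×22.852 + 2×36.563) = 72.0 kips.
Tension yield (gross): A_g = 3.375×0.375 = 1.2656 in². φR_n = 0.90 × 50 × 1.2656 = 57.0 kips.
Governing: min(37.3, 72.0, 57.0) = 37.3 kips → bolt shear.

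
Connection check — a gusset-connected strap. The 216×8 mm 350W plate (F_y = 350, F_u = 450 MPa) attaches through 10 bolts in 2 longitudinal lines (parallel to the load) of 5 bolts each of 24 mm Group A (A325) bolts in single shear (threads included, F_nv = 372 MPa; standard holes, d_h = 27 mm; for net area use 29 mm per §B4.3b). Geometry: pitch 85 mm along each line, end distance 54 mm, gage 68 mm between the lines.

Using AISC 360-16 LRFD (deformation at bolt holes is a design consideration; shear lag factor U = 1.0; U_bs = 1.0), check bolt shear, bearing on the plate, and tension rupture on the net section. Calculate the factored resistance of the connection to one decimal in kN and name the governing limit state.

Bolt shear: A_b = π(24)²/4 = 452.39 mm². φR_n = 0.75 × 372 × 452.39 × 10 × 1 = 1262.2 kN.
Bearing (8 mm plate, F_u = 450 MPa): end bolts L_c = 54 − 27/2 = 40.5, R_n = min(1.2×40.5×8×450, 2.4×24×8×450) = 174.96 kN/bolt; interior L_c = 85 − 27 = 58, R_n = 207.36 kN/bolt. φR_n = 0.75 × (2×174.96 + 8×207.36) = 1506.6 kN.
Tension rupture (net): A_n = (216 − 2×29)×8 = 1264 mm² (U = 1.0, A_e = A_n). φR_n = 0.75 × 450 × 1264 = 426.6 kN.
Governing: min(1262.2, 1506.6, 426.6) = 426.6 kN → net-section rupture.

426.6 kN (net-section rupture governs)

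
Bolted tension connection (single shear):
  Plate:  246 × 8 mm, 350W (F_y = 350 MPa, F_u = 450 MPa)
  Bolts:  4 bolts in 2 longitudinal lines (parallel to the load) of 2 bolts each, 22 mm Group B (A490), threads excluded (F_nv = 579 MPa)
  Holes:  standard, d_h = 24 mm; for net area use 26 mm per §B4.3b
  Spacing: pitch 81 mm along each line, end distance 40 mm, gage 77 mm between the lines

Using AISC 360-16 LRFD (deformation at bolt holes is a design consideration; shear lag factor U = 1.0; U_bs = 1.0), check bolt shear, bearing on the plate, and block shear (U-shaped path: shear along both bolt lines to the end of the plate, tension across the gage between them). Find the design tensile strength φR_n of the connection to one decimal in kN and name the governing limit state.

403.4 kN (block shear governs)

Bolt shear: A_b = π(22)²/4 = 380.13 mm². φR_n = 0.75 × 579 × 380.13 × 4 × 1 = 660.3 kN.
Bearing (8 mm plate, F_u = 450 MPa): end bolts L_c = 40 − 24/2 = 28, R_n = min(1.2×28×8×450, 2.4×22×8×450) = 120.96 kN/bolt; interior L_c = 81 − 24 = 57, R_n = 190.08 kN/bolt. φR_n = 0.75 × (2×120.96 + 2×190.08) = 466.6 kN.
Block shear: shear path 2×[40+1×81] = 2×121 mm, A_gv = 1936, A_nv = 2×(121 − 1.5×26)×8 = 1312 mm²; tension across gage: (77 − 1×26)×8 = 408 mm². R_n = min(0.6×450×1312, 0.6×350×1936) + 1.0×450×408 = min(354.24, 406.56) + 183.6 = 537.84 kN. φR_n = 0.75 × 537.84 = 403.4 kN.
Governing: min(660.3, 466.6, 403.4) = 403.4 kN → block shear.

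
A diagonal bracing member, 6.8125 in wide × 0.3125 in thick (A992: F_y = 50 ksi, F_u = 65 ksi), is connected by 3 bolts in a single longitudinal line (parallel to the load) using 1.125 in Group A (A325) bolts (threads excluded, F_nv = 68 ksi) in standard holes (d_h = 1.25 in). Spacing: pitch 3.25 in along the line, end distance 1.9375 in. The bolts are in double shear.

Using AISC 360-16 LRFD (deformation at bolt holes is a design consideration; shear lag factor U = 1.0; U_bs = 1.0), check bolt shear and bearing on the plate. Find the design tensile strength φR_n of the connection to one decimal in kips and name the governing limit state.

Bolt shear: A_b = π(1.125)²/4 = 0.99402 in². φR_n = 0.75 × 68 × 0.99402 × 3 × 2 = 304.2 kips.
Bearing (0.3125 in plate, F_u = 65 ksi): end bolts L_c = 1.9375 − 1.25/2 = 1.3125, R_n = min(1.2×1.3125×0.3125×65, 2.4×1.125×0.3125×65) = 31.992 kips/bolt; interior L_c = 3.25 − 1.25 = 2, R_n = 48.75 kips/bolt. φR_n = 0.75 × (1×31.992 + 2×48.75) = 97.1 kips.
Governing: min(304.2, 97.1) = 97.1 kips → bearing.

97.1 kips (bearing governs)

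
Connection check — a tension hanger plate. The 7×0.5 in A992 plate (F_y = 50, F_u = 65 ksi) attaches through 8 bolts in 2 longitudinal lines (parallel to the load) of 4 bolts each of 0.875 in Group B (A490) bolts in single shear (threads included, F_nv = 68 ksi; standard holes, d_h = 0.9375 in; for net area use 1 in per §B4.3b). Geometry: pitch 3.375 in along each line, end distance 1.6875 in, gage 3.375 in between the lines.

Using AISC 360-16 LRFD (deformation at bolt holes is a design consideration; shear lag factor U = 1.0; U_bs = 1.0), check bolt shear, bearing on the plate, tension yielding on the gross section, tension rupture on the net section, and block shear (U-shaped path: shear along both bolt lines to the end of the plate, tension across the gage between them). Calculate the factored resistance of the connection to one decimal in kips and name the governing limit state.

121.9 kips (net-section rupture governs)

Bolt shear: A_b = π(0.875)²/4 = 0.60132 in². φR_n = 0.75 × 68 × 0.60132 × 8 × 1 = 245.3 kips.
Bearing (0.5 in plate, F_u = 65 ksi): end bolts L_c = 1.6875 − 0.9375/2 = 1.21875, R_n = min(1.2×1.21875×0.5×65, 2.4×0.875×0.5×65) = 47.531 kips/bolt; interior L_c = 3.375 − 0.9375 = 2.4375, R_n = 68.25 kips/bolt. φR_n = 0.75 × (2×47.531 + 6×68.25) = 378.4 kips.
Tension yield (gross): A_g = 7×0.5 = 3.5 in². φR_n = 0.90 × 50 × 3.5 = 157.5 kips.
Tension rupture (net): A_n = (7 − 2×1)×0.5 = 2.5 in² (U = 1.0, A_e = A_n). φR_n = 0.75 × 65 × 2.5 = 121.9 kips.
Block shear: shear path 2×[1.6875+3×3.375] = 2×11.8125 in, A_gv = 11.813, A_nv = 2×(11.8125 − 3.5×1)×0.5 = 8.3125 in²; tension across gage: (3.375 − 1×1)×0.5 = 1.1875 in². R_n = min(0.6×65×8.3125, 0.6×50×11.813) + 1.0×65×1.1875 = min(324.19, 354.39) + 77.188 = 401.38 kips. φR_n = 0.75 × 401.38 = 301.0 kips.
Governing: min(245.3, 378.4, 157.5, 121.9, 301.0) = 121.9 kips → net-section rupture.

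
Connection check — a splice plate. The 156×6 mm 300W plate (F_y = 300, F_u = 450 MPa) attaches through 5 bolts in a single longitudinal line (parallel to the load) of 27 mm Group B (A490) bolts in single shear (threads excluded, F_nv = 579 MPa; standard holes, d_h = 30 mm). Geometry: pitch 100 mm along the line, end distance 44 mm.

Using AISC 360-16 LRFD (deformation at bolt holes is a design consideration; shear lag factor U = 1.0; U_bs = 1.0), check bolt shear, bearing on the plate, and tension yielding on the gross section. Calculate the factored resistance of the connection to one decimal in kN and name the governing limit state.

252.7 kN (gross-section yield governs)

Bolt shear: A_b = π(27)²/4 = 572.56 mm². φR_n = 0.75 × 579 × 572.56 × 5 × 1 = 1243.2 kN.
Bearing (6 mm plate, F_u = 450 MPa): end bolts L_c = 44 − 30/2 = 29, R_n = min(1.2×29×6×450, 2.4×27×6×450) = 93.96 kN/bolt; interior L_c = 100 − 30 = 70, R_n = 174.96 kN/bolt. φR_n = 0.75 × (1×93.96 + 4×174.96) = 595.4 kN.
Tension yield (gross): A_g = 156×6 = 936 mm². φR_n = 0.90 × 300 × 936 = 252.7 kN.
Governing: min(1243.2, 595.4, 252.7) = 252.7 kN → gross-section yield.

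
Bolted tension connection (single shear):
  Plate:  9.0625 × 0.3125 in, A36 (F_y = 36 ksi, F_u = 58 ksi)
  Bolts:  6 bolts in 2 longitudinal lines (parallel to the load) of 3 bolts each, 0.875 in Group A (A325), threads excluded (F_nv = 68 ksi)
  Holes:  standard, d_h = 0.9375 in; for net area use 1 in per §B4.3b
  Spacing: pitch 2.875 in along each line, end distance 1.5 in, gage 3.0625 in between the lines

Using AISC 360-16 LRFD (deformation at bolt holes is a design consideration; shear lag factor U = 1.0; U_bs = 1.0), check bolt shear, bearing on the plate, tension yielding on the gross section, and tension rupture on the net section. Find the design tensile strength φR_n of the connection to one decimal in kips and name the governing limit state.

91.8 kips (gross-section yield governs)

Bolt shear: A_b = π(0.875)²/4 = 0.60132 in². φR_n = 0.75 × 68 × 0.60132 × 6 × 1 = 184.0 kips.
Bearing (0.3125 in plate, F_u = 58 ksi): end bolts L_c = 1.5 − 0.9375/2 = 1.03125, R_n = min(1.2×1.03125×0.3125×58, 2.4×0.875×0.3125×58) = 22.43 kips/bolt; interior L_c = 2.875 − 0.9375 = 1.9375, R_n = 38.063 kips/bolt. φR_n = 0.75 × (2×22.43 + 4×38.063) = 147.8 kips.
Tension yield (gross): A_g = 9.0625×0.3125 = 2.832 in². φR_n = 0.90 × 36 × 2.832 = 91.8 kips.
Tension rupture (net): A_n = (9.0625 − 2×1)×0.3125 = 2.207 in² (U = 1.0, A_e = A_n). φR_n = 0.75 × 58 × 2.207 = 96.0 kips.
Governing: min(184.0, 147.8, 91.8, 96.0) = 91.8 kips → gross-section yield.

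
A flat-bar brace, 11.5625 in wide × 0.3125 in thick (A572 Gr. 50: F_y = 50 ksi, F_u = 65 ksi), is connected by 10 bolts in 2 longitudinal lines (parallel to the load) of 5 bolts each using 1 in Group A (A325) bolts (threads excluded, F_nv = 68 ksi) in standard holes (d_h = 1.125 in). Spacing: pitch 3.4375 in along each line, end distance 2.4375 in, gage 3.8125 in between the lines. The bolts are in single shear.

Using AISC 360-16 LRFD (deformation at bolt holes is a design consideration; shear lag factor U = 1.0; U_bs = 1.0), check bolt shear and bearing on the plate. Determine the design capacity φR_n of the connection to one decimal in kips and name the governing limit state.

361.1 kips (bearing governs)

Bolt shear: A_b = π(1)²/4 = 0.7854 in². φR_n = 0.75 × 68 × 0.7854 × 10 × 1 = 400.6 kips.
Bearing (0.3125 in plate, F_u = 65 ksi): end bolts L_c = 2.4375 − 1.125/2 = 1.875, R_n = min(1.2×1.875×0.3125×65, 2.4×1×0.3125×65) = 45.703 kips/bolt; interior L_c = 3.4375 − 1.125 = 2.3125, R_n = 48.75 kips/bolt. φR_n = 0.75 × (2×45.703 + 8×48.75) = 361.1 kips.
Governing: min(400.6, 361.1) = 361.1 kips → bearing.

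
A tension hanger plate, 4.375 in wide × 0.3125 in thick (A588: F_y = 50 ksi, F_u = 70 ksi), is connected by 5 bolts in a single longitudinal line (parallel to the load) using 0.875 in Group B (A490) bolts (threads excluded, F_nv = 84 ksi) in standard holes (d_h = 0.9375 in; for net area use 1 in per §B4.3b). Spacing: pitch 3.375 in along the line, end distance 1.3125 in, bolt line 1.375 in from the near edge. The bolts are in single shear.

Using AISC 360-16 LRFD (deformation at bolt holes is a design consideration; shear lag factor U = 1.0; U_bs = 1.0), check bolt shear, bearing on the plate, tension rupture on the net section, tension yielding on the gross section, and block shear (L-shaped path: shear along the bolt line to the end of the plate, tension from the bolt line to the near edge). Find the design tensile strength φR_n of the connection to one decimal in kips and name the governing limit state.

Bolt shear: A_b = π(0.875)²/4 = 0.60132 in². φR_n = 0.75 × 84 × 0.60132 × 5 × 1 = 189.4 kips.
Bearing (0.3125 in plate, F_u = 70 ksi): end bolts L_c = 1.3125 − 0.9375/2 = 0.84375, R_n = min(1.2×0.84375×0.3125×70, 2.4×0.875×0.3125×70) = 22.148 kips/bolt; interior L_c = 3.375 − 0.9375 = 2.4375, R_n = 45.938 kips/bolt. φR_n = 0.75 × (1×22.148 + 4×45.938) = 154.4 kips.
Tension rupture (net): A_n = (4.375 − 1×1)×0.3125 = 1.0547 in² (U = 1.0, A_e = A_n). φR_n = 0.75 × 70 × 1.0547 = 55.4 kips.
Tension yield (gross): A_g = 4.375×0.3125 = 1.3672 in². φR_n = 0.90 × 50 × 1.3672 = 61.5 kips.
Block shear: shear path 1×[1.3125+4×3.375] = 1×14.8125 in, A_gv = 4.6289, A_nv = 1×(14.8125 − 4.5×1)×0.3125 = 3.2227 in²; tension to near edge: (1.375 − 0.5×1)×0.3125 = 0.27344 in². R_n = min(0.6×70×3.2227, 0.6×50×4.6289) + 1.0×70×0.27344 = min(135.35, 138.87) + 19.141 = 154.49 kips. φR_n = 0.75 × 154.49 = 115.9 kips.
Governing: min(189.4, 154.4, 55.4, 61.5, 115.9) = 55.4 kips → net-section rupture.

55.4 kips (net-section rupture governs)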